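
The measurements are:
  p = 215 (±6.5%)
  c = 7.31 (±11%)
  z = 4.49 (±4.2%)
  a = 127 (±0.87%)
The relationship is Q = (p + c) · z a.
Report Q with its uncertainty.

(1.27 ± 0.0966) × 10^5

Let u = p + c = 222. δu = √(δp² + δc²) = √(195 + 0.647) = 14.0, so δu/u = 0.0630.
Q is then a monomial in u, z, a:
δQ/Q = √((δu/u)² + (1·δz/z)² + (1·δa/a)²) = √(0.00396 + 0.00176 + 7.57e-05) = 0.0762
Q = 1.27e+05, so δQ = 0.0762 × 1.27e+05 = 9660.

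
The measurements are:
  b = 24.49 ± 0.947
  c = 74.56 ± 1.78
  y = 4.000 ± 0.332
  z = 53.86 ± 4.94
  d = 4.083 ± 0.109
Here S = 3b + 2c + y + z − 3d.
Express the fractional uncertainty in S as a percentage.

2.51%

Sums and differences: (δS)² = Σ (cᵢ δxᵢ)².
  (3·δb)² = 8.07;  (2·δc)² = 12.7;  (δy)² = 0.110;  (δz)² = 24.4;  (3·δd)² = 0.107
δS = √(45.4) = 6.74
S = 268.2, so δS/S = 6.74/268.2 = 0.0251.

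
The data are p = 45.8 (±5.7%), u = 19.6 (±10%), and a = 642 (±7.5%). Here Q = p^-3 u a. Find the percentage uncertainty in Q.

Q is a product of powers, so relative uncertainties combine in quadrature:
  (-3·δp/p)² = (-3×0.0570)² = 0.0292;  (1·δu/u)² = (1×0.100)² = 0.0100;  (1·δa/a)² = (1×0.0750)² = 0.00562
δQ/Q = √(0.0449) = 0.212

21.2%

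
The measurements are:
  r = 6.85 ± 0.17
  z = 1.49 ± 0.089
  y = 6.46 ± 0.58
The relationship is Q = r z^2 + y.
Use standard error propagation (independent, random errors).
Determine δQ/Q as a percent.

Let p = r·z^2 = 15.2. δp/p = √((1·δr/r)² + (2·δz/z)²) = √(0.000616 + 0.0143) = 0.122, so δp = 1.86.
Q = p + y: δQ = √(δp² + δy²) = √(3.44 + 0.336) = 1.94
Q = 21.7, so δQ/Q = 1.94/21.7 = 0.0897.

8.97%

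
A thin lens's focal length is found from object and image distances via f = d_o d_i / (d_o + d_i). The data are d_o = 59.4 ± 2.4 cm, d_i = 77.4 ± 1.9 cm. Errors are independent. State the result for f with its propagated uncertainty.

∂f/∂d_o = (d_i/(d_o+d_i))² = 0.320;  ∂f/∂d_i = (d_o/(d_o+d_i))² = 0.189
δf = √((∂f/∂d_o · δd_o)² + (∂f/∂d_i · δd_i)²) = √(0.590 + 0.128) = 0.848 cm
f = 33.6 cm.

33.6 ± 0.848 cm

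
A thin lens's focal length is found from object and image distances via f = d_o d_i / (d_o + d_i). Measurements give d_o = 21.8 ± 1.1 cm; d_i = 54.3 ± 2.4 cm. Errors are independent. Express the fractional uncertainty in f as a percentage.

∂f/∂d_o = (d_i/(d_o+d_i))² = 0.509;  ∂f/∂d_i = (d_o/(d_o+d_i))² = 0.0821
δf = √((∂f/∂d_o · δd_o)² + (∂f/∂d_i · δd_i)²) = √(0.314 + 0.0388) = 0.594 cm
f = 15.6 cm, so δf/f = 0.594/15.6 = 0.0382.

3.82%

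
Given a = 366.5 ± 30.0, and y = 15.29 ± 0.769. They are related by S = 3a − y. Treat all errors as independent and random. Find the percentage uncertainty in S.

For a sum/difference, combine absolute errors in quadrature:
  (3·δa)² = 8100;  (δy)² = 0.591
δS = √(8100) = 90.0
S = 1084, so δS/S = 90.0/1084 = 0.0830.

8.30%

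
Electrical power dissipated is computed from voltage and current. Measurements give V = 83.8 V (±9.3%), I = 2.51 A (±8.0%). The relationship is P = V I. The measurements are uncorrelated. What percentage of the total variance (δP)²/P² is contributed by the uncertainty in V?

57.5%

(δP/P)² = (1·δV/V)² + (1·δI/I)²
  V term: (1×0.0930)² = 0.00865
  I term: (1×0.0800)² = 0.00640
Total = 0.0150. Share from V = 0.00865/0.0150 = 0.575.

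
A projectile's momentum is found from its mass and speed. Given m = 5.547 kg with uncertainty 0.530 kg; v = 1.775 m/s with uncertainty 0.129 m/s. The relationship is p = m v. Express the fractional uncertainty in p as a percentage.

12.0%

Relative error in a monomial: (δp/p)² = Σ (nᵢ · δxᵢ/xᵢ)².
  (1·δm/m)² = (1×0.0955)² = 0.00913;  (1·δv/v)² = (1×0.0727)² = 0.00528
δp/p = √(0.0144) = 0.120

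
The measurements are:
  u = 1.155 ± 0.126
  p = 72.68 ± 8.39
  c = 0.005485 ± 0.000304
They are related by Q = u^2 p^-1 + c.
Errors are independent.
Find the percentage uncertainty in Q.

Let w = u^2·p^-1 = 0.01835. δw/w = √((2·δu/u)² + (-1·δp/p)²) = √(0.0476 + 0.0133) = 0.247, so δw = 0.00453.
Q = w + c: δQ = √(δw² + δc²) = √(2.05e-05 + 9.24e-08) = 0.00454
Q = 0.02384, so δQ/Q = 0.00454/0.02384 = 0.190.

19.0%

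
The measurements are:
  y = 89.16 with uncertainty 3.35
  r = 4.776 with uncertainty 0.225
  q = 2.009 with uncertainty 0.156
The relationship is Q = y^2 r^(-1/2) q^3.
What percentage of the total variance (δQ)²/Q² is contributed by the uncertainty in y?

(δQ/Q)² = (2·δy/y)² + (−½·δr/r)² + (3·δq/q)²
  y term: (2×0.0376)² = 0.00565
  r term: (-0.5×0.0471)² = 0.000555
  q term: (3×0.0777)² = 0.0543
Total = 0.0605. Share from y = 0.00565/0.0605 = 0.0934.

9.34%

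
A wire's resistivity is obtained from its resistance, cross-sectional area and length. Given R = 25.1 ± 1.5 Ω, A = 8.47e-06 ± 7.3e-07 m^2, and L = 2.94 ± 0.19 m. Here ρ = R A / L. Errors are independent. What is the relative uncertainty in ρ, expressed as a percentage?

12.3%

Each factor contributes (exponent × relative error)² to (δρ/ρ)²:
  (1·δR/R)² = (1×0.0598)² = 0.00357;  (1·δA/A)² = (1×0.0862)² = 0.00743;  (-1·δL/L)² = (-1×0.0646)² = 0.00418
δρ/ρ = √(0.0152) = 0.123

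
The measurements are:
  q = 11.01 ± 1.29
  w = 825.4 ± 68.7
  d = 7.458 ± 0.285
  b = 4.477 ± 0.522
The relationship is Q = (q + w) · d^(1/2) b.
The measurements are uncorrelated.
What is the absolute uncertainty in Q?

Let u = q + w = 836.4. δu = √(δq² + δw²) = √(1.66 + 4720) = 68.7, so δu/u = 0.0822.
Q is then a monomial in u, d, b:
δQ/Q = √((δu/u)² + (½·δd/d)² + (1·δb/b)²) = √(0.00675 + 0.000365 + 0.0136) = 0.144
Q = 10230, so δQ = 0.144 × 10230 = 1470.

1470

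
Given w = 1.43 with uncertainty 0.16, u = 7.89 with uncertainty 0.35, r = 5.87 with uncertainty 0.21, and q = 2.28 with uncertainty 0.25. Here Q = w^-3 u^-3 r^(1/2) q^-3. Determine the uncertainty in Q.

6.96e-05

Since Q is a product/quotient, work with relative uncertainties:
  (-3·δw/w)² = (-3×0.112)² = 0.113;  (-3·δu/u)² = (-3×0.0444)² = 0.0177;  (½·δr/r)² = (0.5×0.0358)² = 0.000320;  (-3·δq/q)² = (-3×0.110)² = 0.108
δQ/Q = √(0.239) = 0.489
Q = 0.000142, so δQ = 0.489 × 0.000142 = 6.96e-05.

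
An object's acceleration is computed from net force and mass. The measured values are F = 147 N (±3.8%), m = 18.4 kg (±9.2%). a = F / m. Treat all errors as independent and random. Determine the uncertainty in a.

Relative error in a monomial: (δa/a)² = Σ (nᵢ · δxᵢ/xᵢ)².
  (1·δF/F)² = (1×0.0380)² = 0.00144;  (-1·δm/m)² = (-1×0.0920)² = 0.00846
δa/a = √(0.00991) = 0.0995
a = 7.99 m/s^2, so δa = 0.0995 × 7.99 = 0.795 m/s^2.

0.795 m/s^2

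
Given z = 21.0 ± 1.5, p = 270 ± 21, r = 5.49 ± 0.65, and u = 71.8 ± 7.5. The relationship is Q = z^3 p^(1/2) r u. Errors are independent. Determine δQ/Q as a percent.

For a monomial Q ∝ z^3, p^(1/2), r, u, fractional errors add in quadrature:
  (3·δz/z)² = (3×0.0714)² = 0.0459;  (½·δp/p)² = (0.5×0.0778)² = 0.00151;  (1·δr/r)² = (1×0.118)² = 0.0140;  (1·δu/u)² = (1×0.104)² = 0.0109
δQ/Q = √(0.0724) = 0.269

26.9%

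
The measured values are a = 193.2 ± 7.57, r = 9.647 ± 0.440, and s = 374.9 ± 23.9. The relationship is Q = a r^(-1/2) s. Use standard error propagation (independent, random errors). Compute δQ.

1820

Relative error in a monomial: (δQ/Q)² = Σ (nᵢ · δxᵢ/xᵢ)².
  (1·δa/a)² = (1×0.0392)² = 0.00154;  (−½·δr/r)² = (-0.5×0.0456)² = 0.000520;  (1·δs/s)² = (1×0.0638)² = 0.00406
δQ/Q = √(0.00612) = 0.0782
Q = 23320, so δQ = 0.0782 × 23320 = 1820.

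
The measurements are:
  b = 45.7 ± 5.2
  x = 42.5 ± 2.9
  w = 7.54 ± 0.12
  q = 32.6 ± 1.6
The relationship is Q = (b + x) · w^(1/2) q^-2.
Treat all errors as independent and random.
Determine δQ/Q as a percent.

11.9%

Let u = b + x = 88.2. δu = √(δb² + δx²) = √(27.0 + 8.41) = 5.95, so δu/u = 0.0675.
Q is then a monomial in u, w, q:
δQ/Q = √((δu/u)² + (½·δw/w)² + (-2·δq/q)²) = √(0.00456 + 6.33e-05 + 0.00964) = 0.119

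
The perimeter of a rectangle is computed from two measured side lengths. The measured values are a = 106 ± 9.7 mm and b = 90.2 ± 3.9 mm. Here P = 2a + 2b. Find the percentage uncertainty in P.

Absolute uncertainties add in quadrature for a linear combination:
  (2·δa)² = 376;  (2·δb)² = 60.8
δP = √(437) = 20.9 mm
P = 392 mm, so δP/P = 20.9/392 = 0.0533.

5.33%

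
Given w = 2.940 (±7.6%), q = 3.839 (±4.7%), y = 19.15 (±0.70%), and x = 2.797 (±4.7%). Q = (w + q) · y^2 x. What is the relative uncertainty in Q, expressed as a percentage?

6.48%

Let u = w + q = 6.779. δu = √(δw² + δq²) = √(0.0499 + 0.0326) = 0.287, so δu/u = 0.0424.
Q is then a monomial in u, y, x:
δQ/Q = √((δu/u)² + (2·δy/y)² + (1·δx/x)²) = √(0.00179 + 0.000196 + 0.00221) = 0.0648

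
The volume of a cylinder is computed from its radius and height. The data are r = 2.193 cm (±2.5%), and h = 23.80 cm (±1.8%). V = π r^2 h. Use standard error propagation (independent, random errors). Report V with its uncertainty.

359.6 ± 19.1 cm^3

Relative error in a monomial: (δV/V)² = Σ (nᵢ · δxᵢ/xᵢ)².
  (2·δr/r)² = (2×0.0250)² = 0.00250;  (1·δh/h)² = (1×0.0180)² = 0.000324
δV/V = √(0.00282) = 0.0531
V = 359.6 cm^3, so δV = 0.0531 × 359.6 = 19.1 cm^3.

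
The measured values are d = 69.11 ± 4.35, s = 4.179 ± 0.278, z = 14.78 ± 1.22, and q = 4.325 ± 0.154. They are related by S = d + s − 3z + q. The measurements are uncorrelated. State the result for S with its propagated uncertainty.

33.27 ± 5.69

S is a linear combination, so absolute uncertainties add in quadrature:
  (δd)² = 18.9;  (δs)² = 0.0773;  (3·δz)² = 13.4;  (δq)² = 0.0237
δS = √(32.4) = 5.69
S = 33.27.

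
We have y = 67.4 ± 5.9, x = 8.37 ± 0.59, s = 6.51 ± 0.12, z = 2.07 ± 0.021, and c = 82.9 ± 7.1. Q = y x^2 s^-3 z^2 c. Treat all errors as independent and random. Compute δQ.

Since Q is a product/quotient, work with relative uncertainties:
  (1·δy/y)² = (1×0.0875)² = 0.00766;  (2·δx/x)² = (2×0.0705)² = 0.0199;  (-3·δs/s)² = (-3×0.0184)² = 0.00306;  (2·δz/z)² = (2×0.0101)² = 0.000412;  (1·δc/c)² = (1×0.0856)² = 0.00734
δQ/Q = √(0.0383) = 0.196
Q = 6080, so δQ = 0.196 × 6080 = 1190.

1190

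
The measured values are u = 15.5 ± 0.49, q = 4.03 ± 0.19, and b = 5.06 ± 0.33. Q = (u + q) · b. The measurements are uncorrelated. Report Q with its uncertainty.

Let w = u + q = 19.5. δw = √(δu² + δq²) = √(0.240 + 0.0361) = 0.526, so δw/w = 0.0269.
Q is then a monomial in w, b:
δQ/Q = √((δw/w)² + (1·δb/b)²) = √(0.000724 + 0.00425) = 0.0706
Q = 98.8, so δQ = 0.0706 × 98.8 = 6.97.

98.8 ± 6.97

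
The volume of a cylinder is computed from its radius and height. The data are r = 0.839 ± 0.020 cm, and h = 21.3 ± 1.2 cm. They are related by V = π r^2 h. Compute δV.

Relative error in a monomial: (δV/V)² = Σ (nᵢ · δxᵢ/xᵢ)².
  (2·δr/r)² = (2×0.0238)² = 0.00227;  (1·δh/h)² = (1×0.0563)² = 0.00317
δV/V = √(0.00545) = 0.0738
V = 47.1 cm^3, so δV = 0.0738 × 47.1 = 3.48 cm^3.

3.48 cm^3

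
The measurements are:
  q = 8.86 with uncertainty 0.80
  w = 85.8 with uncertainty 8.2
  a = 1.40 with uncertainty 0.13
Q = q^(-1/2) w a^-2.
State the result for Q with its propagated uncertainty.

14.7 ± 3.14

Products/powers → add relative errors in quadrature, weighted by exponent:
  (−½·δq/q)² = (-0.5×0.0903)² = 0.00204;  (1·δw/w)² = (1×0.0956)² = 0.00913;  (-2·δa/a)² = (-2×0.0929)² = 0.0345
δQ/Q = √(0.0457) = 0.214
Q = 14.7, so δQ = 0.214 × 14.7 = 3.14.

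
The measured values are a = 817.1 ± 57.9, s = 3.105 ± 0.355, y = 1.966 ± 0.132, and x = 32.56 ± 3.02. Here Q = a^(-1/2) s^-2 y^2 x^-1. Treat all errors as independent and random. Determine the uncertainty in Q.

Relative error in a monomial: (δQ/Q)² = Σ (nᵢ · δxᵢ/xᵢ)².
  (−½·δa/a)² = (-0.5×0.0709)² = 0.00126;  (-2·δs/s)² = (-2×0.114)² = 0.0523;  (2·δy/y)² = (2×0.0671)² = 0.0180;  (-1·δx/x)² = (-1×0.0928)² = 0.00860
δQ/Q = √(0.0802) = 0.283
Q = 0.0004307, so δQ = 0.283 × 0.0004307 = 0.000122.

0.000122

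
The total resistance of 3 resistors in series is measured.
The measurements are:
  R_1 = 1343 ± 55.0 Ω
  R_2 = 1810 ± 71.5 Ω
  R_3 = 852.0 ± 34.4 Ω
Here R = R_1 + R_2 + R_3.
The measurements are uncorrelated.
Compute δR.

96.5 Ω

R is a linear combination, so absolute uncertainties add in quadrature:
  (δR_1)² = 3020;  (δR_2)² = 5110;  (δR_3)² = 1180
δR = √(9320) = 96.5 Ω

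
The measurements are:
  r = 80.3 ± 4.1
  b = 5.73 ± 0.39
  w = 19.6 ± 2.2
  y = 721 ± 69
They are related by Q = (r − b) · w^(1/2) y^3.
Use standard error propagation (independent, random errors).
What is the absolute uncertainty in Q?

Let u = r − b = 74.6. δu = √(δr² + δb²) = √(16.8 + 0.152) = 4.12, so δu/u = 0.0552.
Q is then a monomial in u, w, y:
δQ/Q = √((δu/u)² + (½·δw/w)² + (3·δy/y)²) = √(0.00305 + 0.00315 + 0.0824) = 0.298
Q = 1.24e+11, so δQ = 0.298 × 1.24e+11 = 3.68e+10.

3.68e+10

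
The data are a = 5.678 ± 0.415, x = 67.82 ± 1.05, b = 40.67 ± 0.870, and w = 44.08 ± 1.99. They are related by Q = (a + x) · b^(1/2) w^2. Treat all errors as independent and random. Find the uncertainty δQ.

84000

Let u = a + x = 73.50. δu = √(δa² + δx²) = √(0.172 + 1.10) = 1.13, so δu/u = 0.0154.
Q is then a monomial in u, b, w:
δQ/Q = √((δu/u)² + (½·δb/b)² + (2·δw/w)²) = √(0.000236 + 0.000114 + 0.00815) = 0.0922
Q = 910700, so δQ = 0.0922 × 910700 = 84000.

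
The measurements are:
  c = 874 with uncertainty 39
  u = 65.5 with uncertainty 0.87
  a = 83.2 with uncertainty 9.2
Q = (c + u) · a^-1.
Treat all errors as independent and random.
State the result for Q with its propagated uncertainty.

11.3 ± 1.33

Let w = c + u = 940. δw = √(δc² + δu²) = √(1520 + 0.757) = 39.0, so δw/w = 0.0415.
Q is then a monomial in w, a:
δQ/Q = √((δw/w)² + (-1·δa/a)²) = √(0.00172 + 0.0122) = 0.118
Q = 11.3, so δQ = 0.118 × 11.3 = 1.33.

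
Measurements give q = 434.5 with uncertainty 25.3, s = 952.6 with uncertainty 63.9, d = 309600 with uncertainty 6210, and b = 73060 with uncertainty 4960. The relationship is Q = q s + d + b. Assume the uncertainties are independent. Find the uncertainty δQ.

Let p = q·s = 413900. δp/p = √((1·δq/q)² + (1·δs/s)²) = √(0.00339 + 0.00450) = 0.0888, so δp = 36800.
Q = p + d + b: δQ = √(δp² + δd² + δb²) = √(1.35e+09 + 3.86e+07 + 2.46e+07) = 37600

37600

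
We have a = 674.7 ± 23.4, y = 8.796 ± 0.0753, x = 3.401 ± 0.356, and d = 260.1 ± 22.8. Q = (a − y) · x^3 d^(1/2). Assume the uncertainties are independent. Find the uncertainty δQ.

1.35e+05

Let u = a − y = 665.9. δu = √(δa² + δy²) = √(548 + 0.00567) = 23.4, so δu/u = 0.0351.
Q is then a monomial in u, x, d:
δQ/Q = √((δu/u)² + (3·δx/x)² + (½·δd/d)²) = √(0.00123 + 0.0986 + 0.00192) = 0.319
Q = 422500, so δQ = 0.319 × 422500 = 1.35e+05.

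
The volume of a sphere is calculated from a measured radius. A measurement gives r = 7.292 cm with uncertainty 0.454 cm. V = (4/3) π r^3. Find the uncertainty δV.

V ∝ r^3, so δV/V = |3| · δr/r = 3 × 0.0623 = 0.187.
V = 1624 cm^3, so δV = 0.187 × 1624 = 303 cm^3.

303 cm^3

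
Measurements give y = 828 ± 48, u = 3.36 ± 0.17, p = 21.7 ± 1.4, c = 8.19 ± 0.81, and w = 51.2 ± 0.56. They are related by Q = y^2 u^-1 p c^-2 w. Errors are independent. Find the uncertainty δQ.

8.24e+05

Relative error in a monomial: (δQ/Q)² = Σ (nᵢ · δxᵢ/xᵢ)².
  (2·δy/y)² = (2×0.0580)² = 0.0134;  (-1·δu/u)² = (-1×0.0506)² = 0.00256;  (1·δp/p)² = (1×0.0645)² = 0.00416;  (-2·δc/c)² = (-2×0.0989)² = 0.0391;  (1·δw/w)² = (1×0.0109)² = 0.000120
δQ/Q = √(0.0594) = 0.244
Q = 3.38e+06, so δQ = 0.244 × 3.38e+06 = 8.24e+05.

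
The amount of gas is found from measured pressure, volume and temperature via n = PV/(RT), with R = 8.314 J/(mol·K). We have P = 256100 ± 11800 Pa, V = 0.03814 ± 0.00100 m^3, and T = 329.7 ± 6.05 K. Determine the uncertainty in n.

Products/powers → add relative errors in quadrature, weighted by exponent:
  (1·δP/P)² = (1×0.0461)² = 0.00212;  (1·δV/V)² = (1×0.0262)² = 0.000687;  (-1·δT/T)² = (-1×0.0184)² = 0.000337
δn/n = √(0.00315) = 0.0561
n = 3.563 mol, so δn = 0.0561 × 3.563 = 0.200 mol.

0.200 mol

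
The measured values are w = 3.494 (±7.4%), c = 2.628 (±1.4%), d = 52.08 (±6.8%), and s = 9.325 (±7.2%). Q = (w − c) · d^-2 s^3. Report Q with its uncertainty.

Let u = w − c = 0.8660. δu = √(δw² + δc²) = √(0.0669 + 0.00135) = 0.261, so δu/u = 0.302.
Q is then a monomial in u, d, s:
δQ/Q = √((δu/u)² + (-2·δd/d)² + (3·δs/s)²) = √(0.0909 + 0.0185 + 0.0467) = 0.395
Q = 0.2589, so δQ = 0.395 × 0.2589 = 0.102.

0.2589 ± 0.102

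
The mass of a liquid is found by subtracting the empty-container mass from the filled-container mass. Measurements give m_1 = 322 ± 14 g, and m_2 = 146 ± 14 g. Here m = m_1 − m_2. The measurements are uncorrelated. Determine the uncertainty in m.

Each term contributes (cᵢ δxᵢ)² to (δm)²:
  (δm_1)² = 196;  (δm_2)² = 196
δm = √(392) = 19.8 g

19.8 g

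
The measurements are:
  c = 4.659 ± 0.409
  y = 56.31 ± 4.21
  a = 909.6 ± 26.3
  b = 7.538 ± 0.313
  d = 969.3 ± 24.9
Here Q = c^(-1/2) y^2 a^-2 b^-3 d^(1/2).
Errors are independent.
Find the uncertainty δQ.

Q is a product of powers, so relative uncertainties combine in quadrature:
  (−½·δc/c)² = (-0.5×0.0878)² = 0.00193;  (2·δy/y)² = (2×0.0748)² = 0.0224;  (-2·δa/a)² = (-2×0.0289)² = 0.00334;  (-3·δb/b)² = (-3×0.0415)² = 0.0155;  (½·δd/d)² = (0.5×0.0257)² = 0.000165
δQ/Q = √(0.0433) = 0.208
Q = 0.0001291, so δQ = 0.208 × 0.0001291 = 2.69e-05.

2.69e-05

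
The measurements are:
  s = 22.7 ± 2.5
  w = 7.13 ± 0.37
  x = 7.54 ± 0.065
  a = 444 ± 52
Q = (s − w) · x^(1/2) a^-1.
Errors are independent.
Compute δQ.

0.0193

Let u = s − w = 15.6. δu = √(δs² + δw²) = √(6.25 + 0.137) = 2.53, so δu/u = 0.162.
Q is then a monomial in u, x, a:
δQ/Q = √((δu/u)² + (½·δx/x)² + (-1·δa/a)²) = √(0.0263 + 1.86e-05 + 0.0137) = 0.200
Q = 0.0963, so δQ = 0.200 × 0.0963 = 0.0193.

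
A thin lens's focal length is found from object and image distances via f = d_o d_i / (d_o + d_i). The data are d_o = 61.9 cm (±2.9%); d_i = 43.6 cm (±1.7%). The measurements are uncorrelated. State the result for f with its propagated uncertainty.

∂f/∂d_o = (d_i/(d_o+d_i))² = 0.171;  ∂f/∂d_i = (d_o/(d_o+d_i))² = 0.344
δf = √((∂f/∂d_o · δd_o)² + (∂f/∂d_i · δd_i)²) = √(0.0940 + 0.0651) = 0.399 cm
f = 25.6 cm.

25.6 ± 0.399 cm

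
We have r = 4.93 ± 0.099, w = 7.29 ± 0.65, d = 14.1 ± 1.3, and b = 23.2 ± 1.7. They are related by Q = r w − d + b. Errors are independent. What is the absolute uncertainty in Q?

3.92

Let p = r·w = 35.9. δp/p = √((1·δr/r)² + (1·δw/w)²) = √(0.000403 + 0.00795) = 0.0914, so δp = 3.28.
Q = p − d + b: δQ = √(δp² + δd² + δb²) = √(10.8 + 1.69 + 2.89) = 3.92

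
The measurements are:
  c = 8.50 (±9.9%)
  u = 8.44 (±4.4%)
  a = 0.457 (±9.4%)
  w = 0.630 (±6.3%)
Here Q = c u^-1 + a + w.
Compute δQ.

0.124

Let p = c·u^-1 = 1.01. δp/p = √((1·δc/c)² + (-1·δu/u)²) = √(0.00980 + 0.00194) = 0.108, so δp = 0.109.
Q = p + a + w: δQ = √(δp² + δa² + δw²) = √(0.0119 + 0.00185 + 0.00158) = 0.124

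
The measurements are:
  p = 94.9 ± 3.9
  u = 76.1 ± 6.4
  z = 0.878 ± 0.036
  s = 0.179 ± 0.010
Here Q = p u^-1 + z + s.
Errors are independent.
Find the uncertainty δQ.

0.123

Let w = p·u^-1 = 1.25. δw/w = √((1·δp/p)² + (-1·δu/u)²) = √(0.00169 + 0.00707) = 0.0936, so δw = 0.117.
Q = w + z + s: δQ = √(δw² + δz² + δs²) = √(0.0136 + 0.00130 + 0.000100) = 0.123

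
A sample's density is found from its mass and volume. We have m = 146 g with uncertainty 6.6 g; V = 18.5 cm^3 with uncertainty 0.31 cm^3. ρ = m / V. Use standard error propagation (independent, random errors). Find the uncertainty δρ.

Relative error in a monomial: (δρ/ρ)² = Σ (nᵢ · δxᵢ/xᵢ)².
  (1·δm/m)² = (1×0.0452)² = 0.00204;  (-1·δV/V)² = (-1×0.0168)² = 0.000281
δρ/ρ = √(0.00232) = 0.0482
ρ = 7.89 g/cm^3, so δρ = 0.0482 × 7.89 = 0.380 g/cm^3.

0.380 g/cm^3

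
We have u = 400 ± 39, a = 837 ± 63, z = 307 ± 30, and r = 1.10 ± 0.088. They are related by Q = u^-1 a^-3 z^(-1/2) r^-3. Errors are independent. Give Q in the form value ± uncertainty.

(1.83 ± 0.635) × 10^-13

Products/powers → add relative errors in quadrature, weighted by exponent:
  (-1·δu/u)² = (-1×0.0975)² = 0.00951;  (-3·δa/a)² = (-3×0.0753)² = 0.0510;  (−½·δz/z)² = (-0.5×0.0977)² = 0.00239;  (-3·δr/r)² = (-3×0.0800)² = 0.0576
δQ/Q = √(0.120) = 0.347
Q = 1.83e-13, so δQ = 0.347 × 1.83e-13 = 6.35e-14.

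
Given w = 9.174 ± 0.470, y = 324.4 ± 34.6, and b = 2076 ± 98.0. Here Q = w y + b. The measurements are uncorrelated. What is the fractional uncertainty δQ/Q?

Let p = w·y = 2976. δp/p = √((1·δw/w)² + (1·δy/y)²) = √(0.00262 + 0.0114) = 0.118, so δp = 352.
Q = p + b: δQ = √(δp² + δb²) = √(1.24e+05 + 9600) = 366
Q = 5052, so δQ/Q = 366/5052 = 0.0724.

0.0724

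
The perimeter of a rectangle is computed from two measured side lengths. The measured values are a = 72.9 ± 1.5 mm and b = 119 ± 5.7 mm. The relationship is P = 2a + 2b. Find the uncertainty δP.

Absolute uncertainties add in quadrature for a linear combination:
  (2·δa)² = 9.00;  (2·δb)² = 130
δP = √(139) = 11.8 mm

11.8 mm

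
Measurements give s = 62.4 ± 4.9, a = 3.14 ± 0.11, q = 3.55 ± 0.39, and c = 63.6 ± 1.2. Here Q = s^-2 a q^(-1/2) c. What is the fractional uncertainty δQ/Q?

0.171

Since Q is a product/quotient, work with relative uncertainties:
  (-2·δs/s)² = (-2×0.0785)² = 0.0247;  (1·δa/a)² = (1×0.0350)² = 0.00123;  (−½·δq/q)² = (-0.5×0.110)² = 0.00302;  (1·δc/c)² = (1×0.0189)² = 0.000356
δQ/Q = √(0.0293) = 0.171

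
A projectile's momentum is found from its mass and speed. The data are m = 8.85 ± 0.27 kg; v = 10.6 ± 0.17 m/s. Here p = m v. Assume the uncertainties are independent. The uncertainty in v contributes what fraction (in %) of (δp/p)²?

(δp/p)² = (1·δm/m)² + (1·δv/v)²
  m term: (1×0.0305)² = 0.000931
  v term: (1×0.0160)² = 0.000257
Total = 0.00119. Share from v = 0.000257/0.00119 = 0.217.

21.7%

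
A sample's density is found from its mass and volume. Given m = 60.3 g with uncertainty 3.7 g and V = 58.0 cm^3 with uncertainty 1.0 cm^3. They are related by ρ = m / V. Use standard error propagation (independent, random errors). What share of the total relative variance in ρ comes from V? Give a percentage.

(δρ/ρ)² = (1·δm/m)² + (-1·δV/V)²
  m term: (1×0.0614)² = 0.00377
  V term: (-1×0.0172)² = 0.000297
Total = 0.00406. Share from V = 0.000297/0.00406 = 0.0732.

7.32%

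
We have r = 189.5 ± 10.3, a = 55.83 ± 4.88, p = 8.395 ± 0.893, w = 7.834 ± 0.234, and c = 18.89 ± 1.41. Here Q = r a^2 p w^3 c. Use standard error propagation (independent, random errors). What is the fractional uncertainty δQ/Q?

Q is a product of powers, so relative uncertainties combine in quadrature:
  (1·δr/r)² = (1×0.0544)² = 0.00295;  (2·δa/a)² = (2×0.0874)² = 0.0306;  (1·δp/p)² = (1×0.106)² = 0.0113;  (3·δw/w)² = (3×0.0299)² = 0.00803;  (1·δc/c)² = (1×0.0746)² = 0.00557
δQ/Q = √(0.0584) = 0.242

0.242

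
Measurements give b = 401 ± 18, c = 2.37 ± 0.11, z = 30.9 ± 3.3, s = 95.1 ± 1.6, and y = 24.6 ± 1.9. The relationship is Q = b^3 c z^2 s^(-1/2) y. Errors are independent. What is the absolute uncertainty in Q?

Each factor contributes (exponent × relative error)² to (δQ/Q)²:
  (3·δb/b)² = (3×0.0449)² = 0.0181;  (1·δc/c)² = (1×0.0464)² = 0.00215;  (2·δz/z)² = (2×0.107)² = 0.0456;  (−½·δs/s)² = (-0.5×0.0168)² = 7.08e-05;  (1·δy/y)² = (1×0.0772)² = 0.00597
δQ/Q = √(0.0719) = 0.268
Q = 3.68e+11, so δQ = 0.268 × 3.68e+11 = 9.87e+10.

9.87e+10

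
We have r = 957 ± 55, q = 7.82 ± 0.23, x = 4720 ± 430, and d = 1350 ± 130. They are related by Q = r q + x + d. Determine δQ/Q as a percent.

Let p = r·q = 7480. δp/p = √((1·δr/r)² + (1·δq/q)²) = √(0.00330 + 0.000865) = 0.0646, so δp = 483.
Q = p + x + d: δQ = √(δp² + δx² + δd²) = √(2.33e+05 + 1.85e+05 + 16900) = 660
Q = 13600, so δQ/Q = 660/13600 = 0.0487.

4.87%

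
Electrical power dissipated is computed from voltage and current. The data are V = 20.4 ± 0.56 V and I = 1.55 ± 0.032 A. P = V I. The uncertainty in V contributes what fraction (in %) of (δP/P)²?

(δP/P)² = (1·δV/V)² + (1·δI/I)²
  V term: (1×0.0275)² = 0.000754
  I term: (1×0.0206)² = 0.000426
Total = 0.00118. Share from V = 0.000754/0.00118 = 0.639.

63.9%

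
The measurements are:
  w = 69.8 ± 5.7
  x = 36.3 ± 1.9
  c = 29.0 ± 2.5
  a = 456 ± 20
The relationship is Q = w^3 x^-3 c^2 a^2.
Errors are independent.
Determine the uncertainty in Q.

4.34e+08

Q is a product of powers, so relative uncertainties combine in quadrature:
  (3·δw/w)² = (3×0.0817)² = 0.0600;  (-3·δx/x)² = (-3×0.0523)² = 0.0247;  (2·δc/c)² = (2×0.0862)² = 0.0297;  (2·δa/a)² = (2×0.0439)² = 0.00769
δQ/Q = √(0.122) = 0.349
Q = 1.24e+09, so δQ = 0.349 × 1.24e+09 = 4.34e+08.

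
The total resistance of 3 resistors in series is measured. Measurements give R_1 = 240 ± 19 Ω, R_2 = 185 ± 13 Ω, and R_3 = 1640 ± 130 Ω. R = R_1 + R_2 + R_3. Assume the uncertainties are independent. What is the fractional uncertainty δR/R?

0.0639

Each term contributes (cᵢ δxᵢ)² to (δR)²:
  (δR_1)² = 361;  (δR_2)² = 169;  (δR_3)² = 16900
δR = √(17400) = 132 Ω
R = 2060 Ω, so δR/R = 132/2060 = 0.0639.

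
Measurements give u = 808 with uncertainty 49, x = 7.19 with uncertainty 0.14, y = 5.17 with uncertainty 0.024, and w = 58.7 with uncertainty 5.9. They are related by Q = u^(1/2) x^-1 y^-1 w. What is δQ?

4.80

Products/powers → add relative errors in quadrature, weighted by exponent:
  (½·δu/u)² = (0.5×0.0606)² = 0.000919;  (-1·δx/x)² = (-1×0.0195)² = 0.000379;  (-1·δy/y)² = (-1×0.00464)² = 2.15e-05;  (1·δw/w)² = (1×0.101)² = 0.0101
δQ/Q = √(0.0114) = 0.107
Q = 44.9, so δQ = 0.107 × 44.9 = 4.80.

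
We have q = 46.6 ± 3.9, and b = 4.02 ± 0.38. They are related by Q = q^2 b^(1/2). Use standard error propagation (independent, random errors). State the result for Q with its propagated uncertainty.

4350 ± 757

Products/powers → add relative errors in quadrature, weighted by exponent:
  (2·δq/q)² = (2×0.0837)² = 0.0280;  (½·δb/b)² = (0.5×0.0945)² = 0.00223
δQ/Q = √(0.0303) = 0.174
Q = 4350, so δQ = 0.174 × 4350 = 757.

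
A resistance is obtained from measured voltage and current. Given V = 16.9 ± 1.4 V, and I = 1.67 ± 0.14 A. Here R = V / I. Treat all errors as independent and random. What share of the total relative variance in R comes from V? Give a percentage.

(δR/R)² = (1·δV/V)² + (-1·δI/I)²
  V term: (1×0.0828)² = 0.00686
  I term: (-1×0.0838)² = 0.00703
Total = 0.0139. Share from V = 0.00686/0.0139 = 0.494.

49.4%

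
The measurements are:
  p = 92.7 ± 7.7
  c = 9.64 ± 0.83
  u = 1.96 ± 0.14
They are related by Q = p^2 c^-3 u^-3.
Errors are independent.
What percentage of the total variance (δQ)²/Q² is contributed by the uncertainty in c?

(δQ/Q)² = (2·δp/p)² + (-3·δc/c)² + (-3·δu/u)²
  p term: (2×0.0831)² = 0.0276
  c term: (-3×0.0861)² = 0.0667
  u term: (-3×0.0714)² = 0.0459
Total = 0.140. Share from c = 0.0667/0.140 = 0.476.

47.6%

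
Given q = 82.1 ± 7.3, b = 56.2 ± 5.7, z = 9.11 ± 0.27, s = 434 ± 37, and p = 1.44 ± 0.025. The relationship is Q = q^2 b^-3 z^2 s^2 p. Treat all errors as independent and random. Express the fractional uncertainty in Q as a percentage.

39.6%

For a monomial Q ∝ q^2, b^-3, z^2, s^2, p, fractional errors add in quadrature:
  (2·δq/q)² = (2×0.0889)² = 0.0316;  (-3·δb/b)² = (-3×0.101)² = 0.0926;  (2·δz/z)² = (2×0.0296)² = 0.00351;  (2·δs/s)² = (2×0.0853)² = 0.0291;  (1·δp/p)² = (1×0.0174)² = 0.000301
δQ/Q = √(0.157) = 0.396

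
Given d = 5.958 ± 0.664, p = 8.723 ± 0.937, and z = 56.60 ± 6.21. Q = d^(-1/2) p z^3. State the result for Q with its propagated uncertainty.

Relative error in a monomial: (δQ/Q)² = Σ (nᵢ · δxᵢ/xᵢ)².
  (−½·δd/d)² = (-0.5×0.111)² = 0.00311;  (1·δp/p)² = (1×0.107)² = 0.0115;  (3·δz/z)² = (3×0.110)² = 0.108
δQ/Q = √(0.123) = 0.351
Q = 648000, so δQ = 0.351 × 648000 = 2.27e+05.

(6.480 ± 2.27) × 10^5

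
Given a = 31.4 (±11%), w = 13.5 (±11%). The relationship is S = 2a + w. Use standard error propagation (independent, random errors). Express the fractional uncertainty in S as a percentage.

Absolute uncertainties add in quadrature for a linear combination:
  (2·δa)² = 47.7;  (δw)² = 2.21
δS = √(49.9) = 7.07
S = 76.3, so δS/S = 7.07/76.3 = 0.0926.

9.26%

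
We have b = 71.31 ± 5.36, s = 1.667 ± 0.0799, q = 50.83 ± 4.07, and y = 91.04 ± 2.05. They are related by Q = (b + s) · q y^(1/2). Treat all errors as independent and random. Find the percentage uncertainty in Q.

10.9%

Let u = b + s = 72.98. δu = √(δb² + δs²) = √(28.7 + 0.00638) = 5.36, so δu/u = 0.0735.
Q is then a monomial in u, q, y:
δQ/Q = √((δu/u)² + (1·δq/q)² + (½·δy/y)²) = √(0.00540 + 0.00641 + 0.000127) = 0.109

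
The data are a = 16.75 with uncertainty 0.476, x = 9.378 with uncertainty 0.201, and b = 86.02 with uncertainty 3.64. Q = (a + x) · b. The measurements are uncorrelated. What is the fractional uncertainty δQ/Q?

0.0467

Let u = a + x = 26.13. δu = √(δa² + δx²) = √(0.227 + 0.0404) = 0.517, so δu/u = 0.0198.
Q is then a monomial in u, b:
δQ/Q = √((δu/u)² + (1·δb/b)²) = √(0.000391 + 0.00179) = 0.0467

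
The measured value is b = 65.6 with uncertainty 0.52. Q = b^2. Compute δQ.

Products/powers → add relative errors in quadrature, weighted by exponent:
  (2·δb/b)² = (2×0.00793)² = 0.000251
δQ/Q = √(0.000251) = 0.0159
Q = 4300, so δQ = 0.0159 × 4300 = 68.2.

68.2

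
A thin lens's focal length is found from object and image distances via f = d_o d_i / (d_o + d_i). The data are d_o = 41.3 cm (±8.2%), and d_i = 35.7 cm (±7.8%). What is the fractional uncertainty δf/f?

∂f/∂d_o = (d_i/(d_o+d_i))² = 0.215;  ∂f/∂d_i = (d_o/(d_o+d_i))² = 0.288
δf = √((∂f/∂d_o · δd_o)² + (∂f/∂d_i · δd_i)²) = √(0.530 + 0.642) = 1.08 cm
f = 19.1 cm, so δf/f = 1.08/19.1 = 0.0565.

0.0565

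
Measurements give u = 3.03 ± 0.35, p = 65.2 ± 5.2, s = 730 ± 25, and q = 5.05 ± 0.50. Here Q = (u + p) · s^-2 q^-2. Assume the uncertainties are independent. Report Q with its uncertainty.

Let w = u + p = 68.2. δw = √(δu² + δp²) = √(0.122 + 27.0) = 5.21, so δw/w = 0.0764.
Q is then a monomial in w, s, q:
δQ/Q = √((δw/w)² + (-2·δs/s)² + (-2·δq/q)²) = √(0.00583 + 0.00469 + 0.0392) = 0.223
Q = 5.02e-06, so δQ = 0.223 × 5.02e-06 = 1.12e-06.

(5.02 ± 1.12) × 10^-6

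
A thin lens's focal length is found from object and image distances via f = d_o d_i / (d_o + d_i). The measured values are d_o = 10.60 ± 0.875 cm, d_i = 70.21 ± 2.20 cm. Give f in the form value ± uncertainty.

∂f/∂d_o = (d_i/(d_o+d_i))² = 0.755;  ∂f/∂d_i = (d_o/(d_o+d_i))² = 0.0172
δf = √((∂f/∂d_o · δd_o)² + (∂f/∂d_i · δd_i)²) = √(0.436 + 0.00143) = 0.662 cm
f = 9.210 cm.

9.210 ± 0.662 cm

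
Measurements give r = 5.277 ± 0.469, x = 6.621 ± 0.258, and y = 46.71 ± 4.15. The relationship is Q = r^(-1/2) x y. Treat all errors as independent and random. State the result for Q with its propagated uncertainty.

Products/powers → add relative errors in quadrature, weighted by exponent:
  (−½·δr/r)² = (-0.5×0.0889)² = 0.00197;  (1·δx/x)² = (1×0.0390)² = 0.00152;  (1·δy/y)² = (1×0.0888)² = 0.00789
δQ/Q = √(0.0114) = 0.107
Q = 134.6, so δQ = 0.107 × 134.6 = 14.4.

134.6 ± 14.4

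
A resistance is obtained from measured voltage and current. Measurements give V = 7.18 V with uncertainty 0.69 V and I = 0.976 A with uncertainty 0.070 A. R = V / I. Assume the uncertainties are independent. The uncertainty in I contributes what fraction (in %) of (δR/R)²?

(δR/R)² = (1·δV/V)² + (-1·δI/I)²
  V term: (1×0.0961)² = 0.00924
  I term: (-1×0.0717)² = 0.00514
Total = 0.0144. Share from I = 0.00514/0.0144 = 0.358.

35.8%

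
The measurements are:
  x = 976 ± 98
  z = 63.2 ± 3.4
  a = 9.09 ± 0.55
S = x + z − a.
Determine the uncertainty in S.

S is a linear combination, so absolute uncertainties add in quadrature:
  (δx)² = 9600;  (δz)² = 11.6;  (δa)² = 0.303
δS = √(9620) = 98.1

98.1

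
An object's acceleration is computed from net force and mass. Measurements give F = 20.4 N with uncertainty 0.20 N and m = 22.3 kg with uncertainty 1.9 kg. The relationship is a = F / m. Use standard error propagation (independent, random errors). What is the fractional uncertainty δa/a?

Relative error in a monomial: (δa/a)² = Σ (nᵢ · δxᵢ/xᵢ)².
  (1·δF/F)² = (1×0.00980)² = 9.61e-05;  (-1·δm/m)² = (-1×0.0852)² = 0.00726
δa/a = √(0.00736) = 0.0858

0.0858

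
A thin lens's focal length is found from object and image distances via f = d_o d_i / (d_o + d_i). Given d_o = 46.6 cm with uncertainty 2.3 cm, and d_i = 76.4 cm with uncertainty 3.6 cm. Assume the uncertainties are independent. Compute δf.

1.03 cm

∂f/∂d_o = (d_i/(d_o+d_i))² = 0.386;  ∂f/∂d_i = (d_o/(d_o+d_i))² = 0.144
δf = √((∂f/∂d_o · δd_o)² + (∂f/∂d_i · δd_i)²) = √(0.787 + 0.267) = 1.03 cm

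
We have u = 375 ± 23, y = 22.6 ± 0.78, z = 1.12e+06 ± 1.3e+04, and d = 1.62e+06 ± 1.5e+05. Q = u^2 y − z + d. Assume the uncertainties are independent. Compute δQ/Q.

0.117

Let p = u^2·y = 3.18e+06. δp/p = √((2·δu/u)² + (1·δy/y)²) = √(0.0150 + 0.00119) = 0.127, so δp = 4.05e+05.
Q = p − z + d: δQ = √(δp² + δz² + δd²) = √(1.64e+11 + 1.69e+08 + 2.25e+10) = 4.32e+05
Q = 3.68e+06, so δQ/Q = 4.32e+05/3.68e+06 = 0.117.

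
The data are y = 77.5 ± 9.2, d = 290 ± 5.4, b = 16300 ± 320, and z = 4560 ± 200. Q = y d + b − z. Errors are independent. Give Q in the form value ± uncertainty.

Let p = y·d = 22500. δp/p = √((1·δy/y)² + (1·δd/d)²) = √(0.0141 + 0.000347) = 0.120, so δp = 2700.
Q = p + b − z: δQ = √(δp² + δb² + δz²) = √(7.29e+06 + 1.02e+05 + 40000) = 2730
Q = 34200.

34200 ± 2730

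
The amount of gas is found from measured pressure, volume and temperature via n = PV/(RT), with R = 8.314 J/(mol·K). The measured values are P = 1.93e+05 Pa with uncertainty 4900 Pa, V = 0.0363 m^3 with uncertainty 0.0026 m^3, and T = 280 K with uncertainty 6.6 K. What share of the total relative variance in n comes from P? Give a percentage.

(δn/n)² = (1·δP/P)² + (1·δV/V)² + (-1·δT/T)²
  P term: (1×0.0254)² = 0.000645
  V term: (1×0.0716)² = 0.00513
  T term: (-1×0.0236)² = 0.000556
Total = 0.00633. Share from P = 0.000645/0.00633 = 0.102.

10.2%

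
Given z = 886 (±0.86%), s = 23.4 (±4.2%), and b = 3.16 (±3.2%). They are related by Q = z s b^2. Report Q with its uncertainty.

(2.07 ± 0.159) × 10^5

Products/powers → add relative errors in quadrature, weighted by exponent:
  (1·δz/z)² = (1×0.00860)² = 7.4e-05;  (1·δs/s)² = (1×0.0420)² = 0.00176;  (2·δb/b)² = (2×0.0320)² = 0.00410
δQ/Q = √(0.00593) = 0.0770
Q = 2.07e+05, so δQ = 0.0770 × 2.07e+05 = 15900.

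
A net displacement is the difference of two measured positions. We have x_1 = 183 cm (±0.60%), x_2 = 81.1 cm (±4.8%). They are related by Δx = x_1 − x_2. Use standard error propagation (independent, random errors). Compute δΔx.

4.04 cm

Δx is a linear combination, so absolute uncertainties add in quadrature:
  (δx_1)² = 1.21;  (δx_2)² = 15.2
δΔx = √(16.4) = 4.04 cm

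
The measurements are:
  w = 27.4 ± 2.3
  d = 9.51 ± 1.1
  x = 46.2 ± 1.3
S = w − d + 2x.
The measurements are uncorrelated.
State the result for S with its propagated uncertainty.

110 ± 3.64

Sums and differences: (δS)² = Σ (cᵢ δxᵢ)².
  (δw)² = 5.29;  (δd)² = 1.21;  (2·δx)² = 6.76
δS = √(13.3) = 3.64
S = 110.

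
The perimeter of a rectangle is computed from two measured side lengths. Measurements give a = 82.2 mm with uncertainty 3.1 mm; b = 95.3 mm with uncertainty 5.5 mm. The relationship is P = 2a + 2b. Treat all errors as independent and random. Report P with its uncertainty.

355 ± 12.6 mm

Sums and differences: (δP)² = Σ (cᵢ δxᵢ)².
  (2·δa)² = 38.4;  (2·δb)² = 121
δP = √(159) = 12.6 mm
P = 355 mm.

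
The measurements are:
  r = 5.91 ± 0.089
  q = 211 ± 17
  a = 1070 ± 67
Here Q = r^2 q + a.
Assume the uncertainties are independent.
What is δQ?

637

Let p = r^2·q = 7370. δp/p = √((2·δr/r)² + (1·δq/q)²) = √(0.000907 + 0.00649) = 0.0860, so δp = 634.
Q = p + a: δQ = √(δp² + δa²) = √(4.02e+05 + 4490) = 637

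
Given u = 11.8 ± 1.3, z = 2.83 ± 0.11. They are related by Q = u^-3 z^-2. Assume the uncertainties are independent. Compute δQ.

Each factor contributes (exponent × relative error)² to (δQ/Q)²:
  (-3·δu/u)² = (-3×0.110)² = 0.109;  (-2·δz/z)² = (-2×0.0389)² = 0.00604
δQ/Q = √(0.115) = 0.340
Q = 7.6e-05, so δQ = 0.340 × 7.6e-05 = 2.58e-05.

2.58e-05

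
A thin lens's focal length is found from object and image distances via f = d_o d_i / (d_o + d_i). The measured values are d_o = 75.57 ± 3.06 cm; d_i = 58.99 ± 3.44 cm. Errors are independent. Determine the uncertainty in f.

∂f/∂d_o = (d_i/(d_o+d_i))² = 0.192;  ∂f/∂d_i = (d_o/(d_o+d_i))² = 0.315
δf = √((∂f/∂d_o · δd_o)² + (∂f/∂d_i · δd_i)²) = √(0.346 + 1.18) = 1.23 cm

1.23 cm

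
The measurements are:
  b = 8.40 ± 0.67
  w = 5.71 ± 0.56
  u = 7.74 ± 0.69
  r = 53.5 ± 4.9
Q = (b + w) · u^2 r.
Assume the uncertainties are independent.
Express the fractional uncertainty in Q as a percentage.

Let h = b + w = 14.1. δh = √(δb² + δw²) = √(0.449 + 0.314) = 0.873, so δh/h = 0.0619.
Q is then a monomial in h, u, r:
δQ/Q = √((δh/h)² + (2·δu/u)² + (1·δr/r)²) = √(0.00383 + 0.0318 + 0.00839) = 0.210

21.0%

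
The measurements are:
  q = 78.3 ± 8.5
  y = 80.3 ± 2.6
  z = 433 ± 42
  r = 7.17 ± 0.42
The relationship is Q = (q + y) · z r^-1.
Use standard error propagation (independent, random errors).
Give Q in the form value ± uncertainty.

9580 ± 1210

Let u = q + y = 159. δu = √(δq² + δy²) = √(72.2 + 6.76) = 8.89, so δu/u = 0.0560.
Q is then a monomial in u, z, r:
δQ/Q = √((δu/u)² + (1·δz/z)² + (-1·δr/r)²) = √(0.00314 + 0.00941 + 0.00343) = 0.126
Q = 9580, so δQ = 0.126 × 9580 = 1210.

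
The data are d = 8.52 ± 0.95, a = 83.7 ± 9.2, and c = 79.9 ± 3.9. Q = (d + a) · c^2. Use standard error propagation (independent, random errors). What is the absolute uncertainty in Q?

82400

Let u = d + a = 92.2. δu = √(δd² + δa²) = √(0.902 + 84.6) = 9.25, so δu/u = 0.100.
Q is then a monomial in u, c:
δQ/Q = √((δu/u)² + (2·δc/c)²) = √(0.0101 + 0.00953) = 0.140
Q = 5.89e+05, so δQ = 0.140 × 5.89e+05 = 82400.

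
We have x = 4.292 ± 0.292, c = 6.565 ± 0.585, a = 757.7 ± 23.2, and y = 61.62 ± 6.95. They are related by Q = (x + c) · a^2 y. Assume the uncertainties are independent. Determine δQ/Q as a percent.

Let u = x + c = 10.86. δu = √(δx² + δc²) = √(0.0853 + 0.342) = 0.654, so δu/u = 0.0602.
Q is then a monomial in u, a, y:
δQ/Q = √((δu/u)² + (2·δa/a)² + (1·δy/y)²) = √(0.00363 + 0.00375 + 0.0127) = 0.142

14.2%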